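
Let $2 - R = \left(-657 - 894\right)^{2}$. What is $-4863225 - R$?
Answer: $-2457626$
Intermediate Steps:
$R = -2405599$ ($R = 2 - \left(-657 - 894\right)^{2} = 2 - \left(-1551\right)^{2} = 2 - 2405601 = -2405599$)
$-4863225 - R = -4863225 - -2405599 = -4863225 + 2405599 = -2457626$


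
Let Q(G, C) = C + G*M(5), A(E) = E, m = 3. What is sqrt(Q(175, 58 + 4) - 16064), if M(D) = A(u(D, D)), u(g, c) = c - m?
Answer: 2*I*sqrt(3913) ≈ 125.11*I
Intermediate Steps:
u(g, c) = -3 + c (u(g, c) = c - 1*3 = c - 3 = -3 + c)
M(D) = -3 + D
Q(G, C) = C + 2*G (Q(G, C) = C + G*(-3 + 5) = C + G*2 = C + 2*G)
sqrt(Q(175, 58 + 4) - 16064) = sqrt(((58 + 4) + 2*175) - 16064) = sqrt((62 + 350) - 16064) = sqrt(412 - 16064) = sqrt(-15652) = 2*I*sqrt(3913)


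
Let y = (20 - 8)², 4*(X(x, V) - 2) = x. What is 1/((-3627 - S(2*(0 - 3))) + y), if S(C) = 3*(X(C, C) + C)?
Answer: -2/6933 ≈ -0.00028848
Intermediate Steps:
X(x, V) = 2 + x/4
S(C) = 6 + 15*C/4 (S(C) = 3*((2 + C/4) + C) = 3*(2 + 5*C/4) = 6 + 15*C/4)
y = 144 (y = 12² = 144)
1/((-3627 - S(2*(0 - 3))) + y) = 1/((-3627 - (6 + 15*(2*(0 - 3))/4)) + 144) = 1/((-3627 - (6 + 15*(2*(-3))/4)) + 144) = 1/((-3627 - (6 + (15/4)*(-6))) + 144) = 1/((-3627 - (6 - 45/2)) + 144) = 1/((-3627 - 1*(-33/2)) + 144) = 1/((-3627 + 33/2) + 144) = 1/(-7221/2 + 144) = 1/(-6933/2) = -2/6933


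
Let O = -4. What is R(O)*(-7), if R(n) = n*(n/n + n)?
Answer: -84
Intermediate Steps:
R(n) = n*(1 + n)
R(O)*(-7) = -4*(1 - 4)*(-7) = -4*(-3)*(-7) = 12*(-7) = -84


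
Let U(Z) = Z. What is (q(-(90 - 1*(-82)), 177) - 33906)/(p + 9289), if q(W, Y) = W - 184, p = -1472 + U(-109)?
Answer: -17131/3854 ≈ -4.4450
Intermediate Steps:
p = -1581 (p = -1472 - 109 = -1581)
q(W, Y) = -184 + W
(q(-(90 - 1*(-82)), 177) - 33906)/(p + 9289) = ((-184 - (90 - 1*(-82))) - 33906)/(-1581 + 9289) = ((-184 - (90 + 82)) - 33906)/7708 = ((-184 - 1*172) - 33906)*(1/7708) = ((-184 - 172) - 33906)*(1/7708) = (-356 - 33906)*(1/7708) = -34262*1/7708 = -17131/3854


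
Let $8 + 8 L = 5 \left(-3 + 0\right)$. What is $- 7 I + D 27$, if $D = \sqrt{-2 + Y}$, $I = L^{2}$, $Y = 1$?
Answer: $- \frac{3703}{64} + 27 i \approx -57.859 + 27.0 i$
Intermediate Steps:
$L = - \frac{23}{8}$ ($L = -1 + \frac{5 \left(-3 + 0\right)}{8} = -1 + \frac{5 \left(-3\right)}{8} = -1 + \frac{1}{8} \left(-15\right) = -1 - \frac{15}{8} = - \frac{23}{8} \approx -2.875$)
$I = \frac{529}{64}$ ($I = \left(- \frac{23}{8}\right)^{2} = \frac{529}{64} \approx 8.2656$)
$D = i$ ($D = \sqrt{-2 + 1} = \sqrt{-1} = i \approx 1.0 i$)
$- 7 I + D 27 = \left(-7\right) \frac{529}{64} + i 27 = - \frac{3703}{64} + 27 i$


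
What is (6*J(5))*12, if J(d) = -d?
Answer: -360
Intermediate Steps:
(6*J(5))*12 = (6*(-1*5))*12 = (6*(-5))*12 = -30*12 = -360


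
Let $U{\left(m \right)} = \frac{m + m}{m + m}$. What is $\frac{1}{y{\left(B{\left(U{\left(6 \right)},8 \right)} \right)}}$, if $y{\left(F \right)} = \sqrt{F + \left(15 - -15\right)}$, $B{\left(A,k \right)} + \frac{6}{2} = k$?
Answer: $\frac{\sqrt{35}}{35} \approx 0.16903$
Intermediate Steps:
$U{\left(m \right)} = 1$ ($U{\left(m \right)} = \frac{2 m}{2 m} = 2 m \frac{1}{2 m} = 1$)
$B{\left(A,k \right)} = -3 + k$
$y{\left(F \right)} = \sqrt{30 + F}$ ($y{\left(F \right)} = \sqrt{F + \left(15 + 15\right)} = \sqrt{F + 30} = \sqrt{30 + F}$)
$\frac{1}{y{\left(B{\left(U{\left(6 \right)},8 \right)} \right)}} = \frac{1}{\sqrt{30 + \left(-3 + 8\right)}} = \frac{1}{\sqrt{30 + 5}} = \frac{1}{\sqrt{35}} = \frac{\sqrt{35}}{35}$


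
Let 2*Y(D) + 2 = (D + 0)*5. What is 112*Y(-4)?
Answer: -1232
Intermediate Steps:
Y(D) = -1 + 5*D/2 (Y(D) = -1 + ((D + 0)*5)/2 = -1 + (D*5)/2 = -1 + (5*D)/2 = -1 + 5*D/2)
112*Y(-4) = 112*(-1 + (5/2)*(-4)) = 112*(-1 - 10) = 112*(-11) = -1232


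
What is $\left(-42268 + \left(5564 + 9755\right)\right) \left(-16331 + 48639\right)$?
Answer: $-870668292$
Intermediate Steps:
$\left(-42268 + \left(5564 + 9755\right)\right) \left(-16331 + 48639\right) = \left(-42268 + 15319\right) 32308 = \left(-26949\right) 32308 = -870668292$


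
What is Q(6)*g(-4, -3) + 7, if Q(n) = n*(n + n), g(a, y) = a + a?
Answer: -569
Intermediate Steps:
g(a, y) = 2*a
Q(n) = 2*n² (Q(n) = n*(2*n) = 2*n²)
Q(6)*g(-4, -3) + 7 = (2*6²)*(2*(-4)) + 7 = (2*36)*(-8) + 7 = 72*(-8) + 7 = -576 + 7 = -569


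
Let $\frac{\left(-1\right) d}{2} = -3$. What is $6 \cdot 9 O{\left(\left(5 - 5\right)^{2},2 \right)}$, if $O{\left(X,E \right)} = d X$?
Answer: $0$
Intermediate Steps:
$d = 6$ ($d = \left(-2\right) \left(-3\right) = 6$)
$O{\left(X,E \right)} = 6 X$
$6 \cdot 9 O{\left(\left(5 - 5\right)^{2},2 \right)} = 6 \cdot 9 \cdot 6 \left(5 - 5\right)^{2} = 54 \cdot 6 \cdot 0^{2} = 54 \cdot 6 \cdot 0 = 54 \cdot 0 = 0$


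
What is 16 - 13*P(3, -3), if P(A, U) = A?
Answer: -23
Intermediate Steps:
16 - 13*P(3, -3) = 16 - 13*3 = 16 - 39 = -23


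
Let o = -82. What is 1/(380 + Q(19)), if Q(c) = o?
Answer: 1/298 ≈ 0.0033557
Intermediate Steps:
Q(c) = -82
1/(380 + Q(19)) = 1/(380 - 82) = 1/298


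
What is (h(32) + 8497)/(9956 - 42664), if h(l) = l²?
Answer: -9521/32708 ≈ -0.29109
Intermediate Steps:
(h(32) + 8497)/(9956 - 42664) = (32² + 8497)/(9956 - 42664) = (1024 + 8497)/(-32708) = 9521*(-1/32708) = -9521/32708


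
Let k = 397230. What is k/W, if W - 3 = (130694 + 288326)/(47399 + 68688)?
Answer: 46113239010/767281 ≈ 60100.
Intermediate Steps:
W = 767281/116087 (W = 3 + (130694 + 288326)/(47399 + 68688) = 3 + 419020/116087 = 767281/116087 ≈ 6.6095)
k/W = 397230/(767281/116087) = 397230*(116087/767281) = 46113239010/767281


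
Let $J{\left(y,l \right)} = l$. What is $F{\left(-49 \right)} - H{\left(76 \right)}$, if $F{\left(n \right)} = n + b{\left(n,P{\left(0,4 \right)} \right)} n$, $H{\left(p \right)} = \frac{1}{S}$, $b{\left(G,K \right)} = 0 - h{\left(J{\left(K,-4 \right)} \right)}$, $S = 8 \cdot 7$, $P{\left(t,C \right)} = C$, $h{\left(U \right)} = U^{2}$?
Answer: $\frac{41159}{56} \approx 734.98$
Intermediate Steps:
$S = 56$
$b{\left(G,K \right)} = -16$ ($b{\left(G,K \right)} = 0 - \left(-4\right)^{2} = 0 - 16 = -16$)
$H{\left(p \right)} = \frac{1}{56}$
$F{\left(n \right)} = - 15 n$ ($F{\left(n \right)} = n - 16 n = - 15 n$)
$F{\left(-49 \right)} - H{\left(76 \right)} = \left(-15\right) \left(-49\right) - \frac{1}{56} = 735 - \frac{1}{56} = \frac{41159}{56}$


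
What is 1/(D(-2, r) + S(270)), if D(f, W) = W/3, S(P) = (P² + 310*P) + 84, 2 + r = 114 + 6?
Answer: 3/470170 ≈ 6.3807e-6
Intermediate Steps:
r = 118 (r = -2 + (114 + 6) = -2 + 120 = 118)
S(P) = 84 + P² + 310*P
D(f, W) = W/3 (D(f, W) = W*(⅓) = W/3)
1/(D(-2, r) + S(270)) = 1/((⅓)*118 + (84 + 270² + 310*270)) = 1/(118/3 + (84 + 72900 + 83700)) = 1/(118/3 + 156684) = 1/(470170/3) = 3/470170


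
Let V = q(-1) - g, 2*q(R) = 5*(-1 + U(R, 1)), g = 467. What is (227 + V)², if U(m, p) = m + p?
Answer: 235225/4 ≈ 58806.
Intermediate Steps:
q(R) = 5*R/2 (q(R) = (5*(-1 + (R + 1)))/2 = (5*(-1 + (1 + R)))/2 = (5*R)/2 = 5*R/2)
V = -939/2 (V = (5/2)*(-1) - 1*467 = -5/2 - 467 = -939/2 ≈ -469.50)
(227 + V)² = (227 - 939/2)² = (-485/2)² = 235225/4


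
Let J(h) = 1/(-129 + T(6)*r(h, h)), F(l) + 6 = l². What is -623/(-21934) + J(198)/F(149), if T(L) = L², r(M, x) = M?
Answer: 96778589449/3407289084870 ≈ 0.028403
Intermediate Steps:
F(l) = -6 + l²
J(h) = 1/(-129 + 36*h) (J(h) = 1/(-129 + 6²*h) = 1/(-129 + 36*h))
-623/(-21934) + J(198)/F(149) = -623/(-21934) + (1/(3*(-43 + 12*198)))/(-6 + 149²) = -623*(-1/21934) + (1/(3*(-43 + 2376)))/(-6 + 22201) = 623/21934 + ((⅓)/2333)/22195 = 623/21934 + ((⅓)*(1/2333))*(1/22195) = 623/21934 + (1/6999)*(1/22195) = 623/21934 + 1/155342805 = 96778589449/3407289084870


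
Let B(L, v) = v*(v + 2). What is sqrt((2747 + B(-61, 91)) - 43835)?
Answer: 15*I*sqrt(145) ≈ 180.62*I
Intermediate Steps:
B(L, v) = v*(2 + v)
sqrt((2747 + B(-61, 91)) - 43835) = sqrt((2747 + 91*(2 + 91)) - 43835) = sqrt((2747 + 91*93) - 43835) = sqrt((2747 + 8463) - 43835) = sqrt(11210 - 43835) = sqrt(-32625) = 15*I*sqrt(145)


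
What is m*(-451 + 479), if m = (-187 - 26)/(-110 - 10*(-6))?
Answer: 2982/25 ≈ 119.28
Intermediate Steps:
m = 213/50 (m = -213/(-110 + 60) = -213/(-50) = -213*(-1/50) = 213/50 ≈ 4.2600)
m*(-451 + 479) = 213*(-451 + 479)/50 = (213/50)*28 = 2982/25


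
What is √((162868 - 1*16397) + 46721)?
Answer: 2*√48298 ≈ 439.54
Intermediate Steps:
√((162868 - 1*16397) + 46721) = √((162868 - 16397) + 46721) = √(146471 + 46721) = √193192 = 2*√48298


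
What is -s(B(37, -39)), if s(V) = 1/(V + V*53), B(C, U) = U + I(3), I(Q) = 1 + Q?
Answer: 1/1890 ≈ 0.00052910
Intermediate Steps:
B(C, U) = 4 + U (B(C, U) = U + (1 + 3) = U + 4 = 4 + U)
s(V) = 1/(54*V) (s(V) = 1/(V + 53*V) = 1/(54*V))
-s(B(37, -39)) = -1/(54*(4 - 39)) = -1/(54*(-35)) = -(-1)/(54*35) = -1*(-1/1890) = 1/1890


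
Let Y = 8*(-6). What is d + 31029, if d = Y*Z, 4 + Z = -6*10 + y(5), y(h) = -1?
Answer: 34149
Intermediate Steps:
Y = -48
Z = -65 (Z = -4 + (-6*10 - 1) = -4 + (-60 - 1) = -4 - 61 = -65)
d = 3120 (d = -48*(-65) = 3120)
d + 31029 = 3120 + 31029 = 34149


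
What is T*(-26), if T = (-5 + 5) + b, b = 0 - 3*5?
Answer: 390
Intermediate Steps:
b = -15 (b = 0 - 15 = -15)
T = -15 (T = (-5 + 5) - 15 = 0 - 15 = -15)
T*(-26) = -15*(-26) = 390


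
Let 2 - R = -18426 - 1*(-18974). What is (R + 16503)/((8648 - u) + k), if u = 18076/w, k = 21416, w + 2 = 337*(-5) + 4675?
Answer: 11919879/22453289 ≈ 0.53087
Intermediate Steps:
w = 2988 (w = -2 + (337*(-5) + 4675) = -2 + (-1685 + 4675) = -2 + 2990 = 2988)
R = -546 (R = 2 - (-18426 - 1*(-18974)) = 2 - (-18426 + 18974) = 2 - 1*548 = 2 - 548 = -546)
u = 4519/747 (u = 18076/2988 = 18076*(1/2988) = 4519/747 ≈ 6.0495)
(R + 16503)/((8648 - u) + k) = (-546 + 16503)/((8648 - 1*4519/747) + 21416) = 15957/((8648 - 4519/747) + 21416) = 15957/(6455537/747 + 21416) = 15957/(22453289/747) = 15957*(747/22453289) = 11919879/22453289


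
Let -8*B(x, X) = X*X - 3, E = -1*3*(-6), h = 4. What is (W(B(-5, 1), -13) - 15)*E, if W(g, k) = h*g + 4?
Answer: -180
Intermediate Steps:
E = 18 (E = -3*(-6) = 18)
B(x, X) = 3/8 - X²/8 (B(x, X) = -(X*X - 3)/8 = -(X² - 3)/8 = -(-3 + X²)/8 = 3/8 - X²/8)
W(g, k) = 4 + 4*g (W(g, k) = 4*g + 4 = 4 + 4*g)
(W(B(-5, 1), -13) - 15)*E = ((4 + 4*(3/8 - ⅛*1²)) - 15)*18 = ((4 + 4*(3/8 - ⅛*1)) - 15)*18 = ((4 + 4*(3/8 - ⅛)) - 15)*18 = ((4 + 4*(¼)) - 15)*18 = ((4 + 1) - 15)*18 = (5 - 15)*18 = -10*18 = -180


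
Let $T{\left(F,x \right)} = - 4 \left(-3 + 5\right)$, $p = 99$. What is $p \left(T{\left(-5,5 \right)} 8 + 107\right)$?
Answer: $4257$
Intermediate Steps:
$T{\left(F,x \right)} = -8$ ($T{\left(F,x \right)} = \left(-4\right) 2 = -8$)
$p \left(T{\left(-5,5 \right)} 8 + 107\right) = 99 \left(\left(-8\right) 8 + 107\right) = 99 \left(-64 + 107\right) = 99 \cdot 43 = 4257$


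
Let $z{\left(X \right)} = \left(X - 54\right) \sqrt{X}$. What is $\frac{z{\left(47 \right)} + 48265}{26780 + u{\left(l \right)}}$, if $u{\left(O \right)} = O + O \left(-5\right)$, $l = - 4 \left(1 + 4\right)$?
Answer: $\frac{9653}{5372} - \frac{7 \sqrt{47}}{26860} \approx 1.7951$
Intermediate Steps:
$l = -20$ ($l = \left(-4\right) 5 = -20$)
$u{\left(O \right)} = - 4 O$ ($u{\left(O \right)} = O - 5 O = - 4 O$)
$z{\left(X \right)} = \sqrt{X} \left(-54 + X\right)$ ($z{\left(X \right)} = \left(X - 54\right) \sqrt{X} = \left(-54 + X\right) \sqrt{X} = \sqrt{X} \left(-54 + X\right)$)
$\frac{z{\left(47 \right)} + 48265}{26780 + u{\left(l \right)}} = \frac{\sqrt{47} \left(-54 + 47\right) + 48265}{26780 - -80} = \frac{\sqrt{47} \left(-7\right) + 48265}{26780 + 80} = \frac{- 7 \sqrt{47} + 48265}{26860} = \left(48265 - 7 \sqrt{47}\right) \frac{1}{26860} = \frac{9653}{5372} - \frac{7 \sqrt{47}}{26860}$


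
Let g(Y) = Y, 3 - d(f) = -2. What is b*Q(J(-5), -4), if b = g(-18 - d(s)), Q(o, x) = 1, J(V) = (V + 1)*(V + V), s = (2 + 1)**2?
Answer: -23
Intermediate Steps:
s = 9 (s = 3**2 = 9)
J(V) = 2*V*(1 + V) (J(V) = (1 + V)*(2*V) = 2*V*(1 + V))
d(f) = 5 (d(f) = 3 - 1*(-2) = 3 + 2 = 5)
b = -23 (b = -18 - 1*5 = -18 - 5 = -23)
b*Q(J(-5), -4) = -23*1 = -23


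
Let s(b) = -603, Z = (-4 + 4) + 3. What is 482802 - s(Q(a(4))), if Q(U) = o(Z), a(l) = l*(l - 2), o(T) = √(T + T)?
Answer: 483405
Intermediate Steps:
Z = 3 (Z = 0 + 3 = 3)
o(T) = √2*√T (o(T) = √(2*T) = √2*√T)
a(l) = l*(-2 + l)
Q(U) = √6 (Q(U) = √2*√3 = √6)
482802 - s(Q(a(4))) = 482802 - 1*(-603) = 482802 + 603 = 483405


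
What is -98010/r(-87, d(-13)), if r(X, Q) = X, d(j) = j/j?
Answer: 32670/29 ≈ 1126.6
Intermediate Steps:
d(j) = 1
-98010/r(-87, d(-13)) = -98010/(-87) = -98010*(-1/87) = 32670/29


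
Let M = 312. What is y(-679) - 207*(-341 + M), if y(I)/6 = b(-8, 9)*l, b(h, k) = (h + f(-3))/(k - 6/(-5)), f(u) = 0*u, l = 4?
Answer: 101731/17 ≈ 5984.2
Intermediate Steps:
f(u) = 0
b(h, k) = h/(6/5 + k) (b(h, k) = (h + 0)/(k - 6/(-5)) = h/(k - 6*(-1/5)) = h/(k + 6/5) = h/(6/5 + k))
y(I) = -320/17 (y(I) = 6*((5*(-8)/(6 + 5*9))*4) = 6*((5*(-8)/(6 + 45))*4) = 6*((5*(-8)/51)*4) = 6*((5*(-8)*(1/51))*4) = 6*(-40/51*4) = 6*(-160/51) = -320/17)
y(-679) - 207*(-341 + M) = -320/17 - 207*(-341 + 312) = -320/17 - 207*(-29) = -320/17 + 6003 = 101731/17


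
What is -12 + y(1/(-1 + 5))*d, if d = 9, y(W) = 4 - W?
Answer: 87/4 ≈ 21.750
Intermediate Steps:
-12 + y(1/(-1 + 5))*d = -12 + (4 - 1/(-1 + 5))*9 = -12 + (4 - 1/4)*9 = -12 + (4 - 1*¼)*9 = -12 + (4 - ¼)*9 = -12 + (15/4)*9 = -12 + 135/4 = 87/4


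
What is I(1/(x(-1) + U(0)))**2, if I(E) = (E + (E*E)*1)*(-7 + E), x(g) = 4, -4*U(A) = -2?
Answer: 1800964/531441 ≈ 3.3888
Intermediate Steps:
U(A) = 1/2 (U(A) = -1/4*(-2) = 1/2)
I(E) = (-7 + E)*(E + E**2) (I(E) = (E + E**2*1)*(-7 + E) = (E + E**2)*(-7 + E) = (-7 + E)*(E + E**2))
I(1/(x(-1) + U(0)))**2 = ((-7 + (1/(4 + 1/2))**2 - 6/(4 + 1/2))/(4 + 1/2))**2 = ((-7 + (1/(9/2))**2 - 6/9/2)/(9/2))**2 = (2*(-7 + (2/9)**2 - 6*2/9)/9)**2 = (2*(-7 + 4/81 - 4/3)/9)**2 = ((2/9)*(-671/81))**2 = (-1342/729)**2 = 1800964/531441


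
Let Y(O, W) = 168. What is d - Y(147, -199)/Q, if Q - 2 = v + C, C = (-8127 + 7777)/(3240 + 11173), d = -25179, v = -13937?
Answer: -722440935573/28692215 ≈ -25179.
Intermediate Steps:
C = -50/2059 (C = -350/14413 = -350*1/14413 = -50/2059 ≈ -0.024284)
Q = -28692215/2059 (Q = 2 + (-13937 - 50/2059) = 2 - 28696333/2059 = -28692215/2059 ≈ -13935.)
d - Y(147, -199)/Q = -25179 - 168/(-28692215/2059) = -25179 - 168*(-2059)/28692215 = -25179 - 1*(-345912/28692215) = -25179 + 345912/28692215 = -722440935573/28692215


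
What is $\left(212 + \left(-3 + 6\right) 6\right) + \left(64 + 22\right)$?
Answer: $316$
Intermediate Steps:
$\left(212 + \left(-3 + 6\right) 6\right) + \left(64 + 22\right) = \left(212 + 3 \cdot 6\right) + 86 = \left(212 + 18\right) + 86 = 230 + 86 = 316$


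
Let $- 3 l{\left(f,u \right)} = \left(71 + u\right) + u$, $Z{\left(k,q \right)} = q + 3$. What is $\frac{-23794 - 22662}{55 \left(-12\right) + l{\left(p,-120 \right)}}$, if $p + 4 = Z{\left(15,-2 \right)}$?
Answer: $\frac{139368}{1811} \approx 76.956$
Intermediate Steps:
$Z{\left(k,q \right)} = 3 + q$
$p = -3$ ($p = -4 + \left(3 - 2\right) = -4 + 1 = -3$)
$l{\left(f,u \right)} = - \frac{71}{3} - \frac{2 u}{3}$ ($l{\left(f,u \right)} = - \frac{\left(71 + u\right) + u}{3} = - \frac{71 + 2 u}{3} = - \frac{71}{3} - \frac{2 u}{3}$)
$\frac{-23794 - 22662}{55 \left(-12\right) + l{\left(p,-120 \right)}} = \frac{-23794 - 22662}{55 \left(-12\right) - - \frac{169}{3}} = - \frac{46456}{-660 + \left(- \frac{71}{3} + 80\right)} = - \frac{46456}{-660 + \frac{169}{3}} = - \frac{46456}{- \frac{1811}{3}} = \left(-46456\right) \left(- \frac{3}{1811}\right) = \frac{139368}{1811}$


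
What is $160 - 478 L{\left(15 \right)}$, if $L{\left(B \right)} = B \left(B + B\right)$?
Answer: $-214940$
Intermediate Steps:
$L{\left(B \right)} = 2 B^{2}$ ($L{\left(B \right)} = B 2 B = 2 B^{2}$)
$160 - 478 L{\left(15 \right)} = 160 - 478 \cdot 2 \cdot 15^{2} = 160 - 478 \cdot 2 \cdot 225 = 160 - 215100 = -214940$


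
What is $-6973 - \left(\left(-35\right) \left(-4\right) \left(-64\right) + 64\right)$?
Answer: $1923$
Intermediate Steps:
$-6973 - \left(\left(-35\right) \left(-4\right) \left(-64\right) + 64\right) = -6973 - \left(140 \left(-64\right) + 64\right) = -6973 - \left(-8960 + 64\right) = -6973 - -8896 = -6973 + 8896 = 1923$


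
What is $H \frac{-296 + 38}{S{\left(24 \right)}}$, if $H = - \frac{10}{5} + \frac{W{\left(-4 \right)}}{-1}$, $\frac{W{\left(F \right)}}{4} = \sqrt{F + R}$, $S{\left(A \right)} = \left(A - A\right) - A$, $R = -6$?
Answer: $- \frac{43}{2} - 43 i \sqrt{10} \approx -21.5 - 135.98 i$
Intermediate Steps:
$S{\left(A \right)} = - A$ ($S{\left(A \right)} = 0 - A = - A$)
$W{\left(F \right)} = 4 \sqrt{-6 + F}$ ($W{\left(F \right)} = 4 \sqrt{F - 6} = 4 \sqrt{-6 + F}$)
$H = -2 - 4 i \sqrt{10}$ ($H = - \frac{10}{5} + \frac{4 \sqrt{-6 - 4}}{-1} = \left(-10\right) \frac{1}{5} + 4 \sqrt{-10} \left(-1\right) = -2 + 4 i \sqrt{10} \left(-1\right) = -2 - 4 i \sqrt{10} \approx -2.0 - 12.649 i$)
$H \frac{-296 + 38}{S{\left(24 \right)}} = \left(-2 - 4 i \sqrt{10}\right) \frac{-296 + 38}{\left(-1\right) 24} = \left(-2 - 4 i \sqrt{10}\right) \left(- \frac{258}{-24}\right) = \left(-2 - 4 i \sqrt{10}\right) \left(\left(-258\right) \left(- \frac{1}{24}\right)\right) = \left(-2 - 4 i \sqrt{10}\right) \frac{43}{4} = - \frac{43}{2} - 43 i \sqrt{10}$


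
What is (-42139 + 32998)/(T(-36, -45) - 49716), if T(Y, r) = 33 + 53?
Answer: 9141/49630 ≈ 0.18418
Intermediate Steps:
T(Y, r) = 86
(-42139 + 32998)/(T(-36, -45) - 49716) = (-42139 + 32998)/(86 - 49716) = -9141/(-49630) = -9141*(-1/49630) = 9141/49630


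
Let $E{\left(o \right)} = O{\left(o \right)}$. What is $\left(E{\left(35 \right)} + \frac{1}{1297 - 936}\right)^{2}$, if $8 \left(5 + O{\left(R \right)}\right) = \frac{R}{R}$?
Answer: $\frac{197993041}{8340544} \approx 23.739$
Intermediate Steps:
$O{\left(R \right)} = - \frac{39}{8}$ ($O{\left(R \right)} = -5 + \frac{R \frac{1}{R}}{8} = -5 + \frac{1}{8} \cdot 1 = -5 + \frac{1}{8} = - \frac{39}{8}$)
$E{\left(o \right)} = - \frac{39}{8}$
$\left(E{\left(35 \right)} + \frac{1}{1297 - 936}\right)^{2} = \left(- \frac{39}{8} + \frac{1}{1297 - 936}\right)^{2} = \left(- \frac{39}{8} + \frac{1}{361}\right)^{2} = \left(- \frac{14071}{2888}\right)^{2} = \frac{197993041}{8340544}$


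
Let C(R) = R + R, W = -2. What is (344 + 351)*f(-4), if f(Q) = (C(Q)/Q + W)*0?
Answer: 0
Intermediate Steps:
C(R) = 2*R
f(Q) = 0 (f(Q) = ((2*Q)/Q - 2)*0 = (2 - 2)*0 = 0*0 = 0)
(344 + 351)*f(-4) = (344 + 351)*0 = 695*0 = 0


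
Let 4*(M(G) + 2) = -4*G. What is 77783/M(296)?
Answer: -77783/298 ≈ -261.02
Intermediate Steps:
M(G) = -2 - G (M(G) = -2 + (-4*G)/4 = -2 - G)
77783/M(296) = 77783/(-2 - 1*296) = 77783/(-2 - 296) = 77783/(-298) = 77783*(-1/298) = -77783/298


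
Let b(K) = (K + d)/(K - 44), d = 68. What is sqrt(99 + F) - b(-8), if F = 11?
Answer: 15/13 + sqrt(110) ≈ 11.642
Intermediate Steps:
b(K) = (68 + K)/(-44 + K) (b(K) = (K + 68)/(K - 44) = (68 + K)/(-44 + K))
sqrt(99 + F) - b(-8) = sqrt(99 + 11) - (68 - 8)/(-44 - 8) = sqrt(110) - 60/(-52) = sqrt(110) - (-1)*60/52 = sqrt(110) - 1*(-15/13) = sqrt(110) + 15/13 = 15/13 + sqrt(110)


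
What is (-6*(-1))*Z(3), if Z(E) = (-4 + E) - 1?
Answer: -12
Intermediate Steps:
Z(E) = -5 + E
(-6*(-1))*Z(3) = (-6*(-1))*(-5 + 3) = 6*(-2) = -12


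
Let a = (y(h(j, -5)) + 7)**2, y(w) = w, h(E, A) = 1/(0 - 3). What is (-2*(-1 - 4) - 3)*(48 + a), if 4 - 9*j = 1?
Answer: 5824/9 ≈ 647.11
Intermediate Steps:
j = 1/3 (j = 4/9 - 1/9*1 = 4/9 - 1/9 = 1/3 ≈ 0.33333)
h(E, A) = -1/3 (h(E, A) = 1/(-3) = -1/3)
a = 400/9 (a = (-1/3 + 7)**2 = (20/3)**2 = 400/9 ≈ 44.444)
(-2*(-1 - 4) - 3)*(48 + a) = (-2*(-1 - 4) - 3)*(48 + 400/9) = (-2*(-5) - 3)*(832/9) = (10 - 3)*(832/9) = 7*(832/9) = 5824/9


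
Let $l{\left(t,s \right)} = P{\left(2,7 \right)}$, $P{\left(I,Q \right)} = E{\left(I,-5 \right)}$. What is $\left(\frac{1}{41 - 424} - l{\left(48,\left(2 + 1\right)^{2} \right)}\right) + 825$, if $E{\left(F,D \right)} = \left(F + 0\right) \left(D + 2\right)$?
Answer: $\frac{318272}{383} \approx 831.0$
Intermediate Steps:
$E{\left(F,D \right)} = F \left(2 + D\right)$
$P{\left(I,Q \right)} = - 3 I$ ($P{\left(I,Q \right)} = I \left(2 - 5\right) = I \left(-3\right) = - 3 I$)
$l{\left(t,s \right)} = -6$ ($l{\left(t,s \right)} = \left(-3\right) 2 = -6$)
$\left(\frac{1}{41 - 424} - l{\left(48,\left(2 + 1\right)^{2} \right)}\right) + 825 = \left(\frac{1}{41 - 424} - -6\right) + 825 = \left(\frac{1}{-383} + 6\right) + 825 = \left(- \frac{1}{383} + 6\right) + 825 = \frac{2297}{383} + 825 = \frac{318272}{383}$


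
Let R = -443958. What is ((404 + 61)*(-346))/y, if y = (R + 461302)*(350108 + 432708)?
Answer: -80445/6788580352 ≈ -1.1850e-5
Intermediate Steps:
y = 13577160704 (y = (-443958 + 461302)*(350108 + 432708) = 17344*782816 = 13577160704)
((404 + 61)*(-346))/y = ((404 + 61)*(-346))/13577160704 = (465*(-346))*(1/13577160704) = -160890*1/13577160704 = -80445/6788580352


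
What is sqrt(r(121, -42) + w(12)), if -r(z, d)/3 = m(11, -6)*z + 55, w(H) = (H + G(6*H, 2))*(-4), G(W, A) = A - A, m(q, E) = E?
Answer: sqrt(1965) ≈ 44.328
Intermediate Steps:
G(W, A) = 0
w(H) = -4*H (w(H) = (H + 0)*(-4) = H*(-4) = -4*H)
r(z, d) = -165 + 18*z (r(z, d) = -3*(-6*z + 55) = -3*(55 - 6*z) = -165 + 18*z)
sqrt(r(121, -42) + w(12)) = sqrt((-165 + 18*121) - 4*12) = sqrt((-165 + 2178) - 48) = sqrt(2013 - 48) = sqrt(1965)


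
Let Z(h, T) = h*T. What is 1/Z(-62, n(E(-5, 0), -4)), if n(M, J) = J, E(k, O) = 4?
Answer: 1/248 ≈ 0.0040323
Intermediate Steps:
Z(h, T) = T*h
1/Z(-62, n(E(-5, 0), -4)) = 1/(-4*(-62)) = 1/248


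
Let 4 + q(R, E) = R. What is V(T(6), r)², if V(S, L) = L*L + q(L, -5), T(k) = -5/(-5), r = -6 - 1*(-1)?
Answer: 256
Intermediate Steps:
q(R, E) = -4 + R
r = -5 (r = -6 + 1 = -5)
T(k) = 1 (T(k) = -5*(-⅕) = 1)
V(S, L) = -4 + L + L² (V(S, L) = L*L + (-4 + L) = L² + (-4 + L) = -4 + L + L²)
V(T(6), r)² = (-4 - 5 + (-5)²)² = (-4 - 5 + 25)² = 16² = 256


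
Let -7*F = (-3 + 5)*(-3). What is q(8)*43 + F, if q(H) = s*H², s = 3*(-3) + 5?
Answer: -77050/7 ≈ -11007.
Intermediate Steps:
F = 6/7 (F = -(-3 + 5)*(-3)/7 = -2*(-3)/7 = -⅐*(-6) = 6/7 ≈ 0.85714)
s = -4 (s = -9 + 5 = -4)
q(H) = -4*H²
q(8)*43 + F = -4*8²*43 + 6/7 = -4*64*43 + 6/7 = -256*43 + 6/7 = -11008 + 6/7 = -77050/7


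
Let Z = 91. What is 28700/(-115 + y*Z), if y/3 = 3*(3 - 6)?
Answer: -7175/643 ≈ -11.159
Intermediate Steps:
y = -27 (y = 3*(3*(3 - 6)) = 3*(3*(-3)) = 3*(-9) = -27)
28700/(-115 + y*Z) = 28700/(-115 - 27*91) = 28700/(-115 - 2457) = 28700/(-2572) = 28700*(-1/2572) = -7175/643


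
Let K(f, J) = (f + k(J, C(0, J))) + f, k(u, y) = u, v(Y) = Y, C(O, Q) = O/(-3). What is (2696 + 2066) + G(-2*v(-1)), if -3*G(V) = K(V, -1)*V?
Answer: 4760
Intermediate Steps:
C(O, Q) = -O/3 (C(O, Q) = O*(-1/3) = -O/3)
K(f, J) = J + 2*f (K(f, J) = (f + J) + f = (J + f) + f = J + 2*f)
G(V) = -V*(-1 + 2*V)/3 (G(V) = -(-1 + 2*V)*V/3 = -V*(-1 + 2*V)/3)
(2696 + 2066) + G(-2*v(-1)) = (2696 + 2066) + (-2*(-1))*(1 - (-4)*(-1))/3 = 4762 + (1/3)*2*(1 - 2*2) = 4762 + (1/3)*2*(1 - 4) = 4762 + (1/3)*2*(-3) = 4762 - 2 = 4760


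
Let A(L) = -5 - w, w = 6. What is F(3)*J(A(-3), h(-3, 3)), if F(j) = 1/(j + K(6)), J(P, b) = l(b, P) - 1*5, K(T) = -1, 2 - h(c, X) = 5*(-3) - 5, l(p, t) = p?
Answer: 17/2 ≈ 8.5000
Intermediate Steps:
h(c, X) = 22 (h(c, X) = 2 - (5*(-3) - 5) = 2 - (-15 - 5) = 2 - 1*(-20) = 2 + 20 = 22)
A(L) = -11 (A(L) = -5 - 1*6 = -5 - 6 = -11)
J(P, b) = -5 + b (J(P, b) = b - 1*5 = b - 5 = -5 + b)
F(j) = 1/(-1 + j) (F(j) = 1/(j - 1) = 1/(-1 + j))
F(3)*J(A(-3), h(-3, 3)) = (-5 + 22)/(-1 + 3) = 17/2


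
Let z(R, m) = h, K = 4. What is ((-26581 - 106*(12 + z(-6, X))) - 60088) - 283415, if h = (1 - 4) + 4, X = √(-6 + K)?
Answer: -371462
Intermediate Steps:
X = I*√2 (X = √(-6 + 4) = √(-2) = I*√2 ≈ 1.4142*I)
h = 1 (h = -3 + 4 = 1)
z(R, m) = 1
((-26581 - 106*(12 + z(-6, X))) - 60088) - 283415 = ((-26581 - 106*(12 + 1)) - 60088) - 283415 = ((-26581 - 106*13) - 60088) - 283415 = ((-26581 - 1*1378) - 60088) - 283415 = ((-26581 - 1378) - 60088) - 283415 = (-27959 - 60088) - 283415 = -88047 - 283415 = -371462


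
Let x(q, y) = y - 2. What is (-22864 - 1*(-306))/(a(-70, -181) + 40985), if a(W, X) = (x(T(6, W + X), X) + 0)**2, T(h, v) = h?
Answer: -11279/37237 ≈ -0.30290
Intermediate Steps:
x(q, y) = -2 + y
a(W, X) = (-2 + X)**2 (a(W, X) = ((-2 + X) + 0)**2 = (-2 + X)**2)
(-22864 - 1*(-306))/(a(-70, -181) + 40985) = (-22864 - 1*(-306))/((-2 - 181)**2 + 40985) = (-22864 + 306)/((-183)**2 + 40985) = -22558/(33489 + 40985) = -22558/74474 = -22558*1/74474 = -11279/37237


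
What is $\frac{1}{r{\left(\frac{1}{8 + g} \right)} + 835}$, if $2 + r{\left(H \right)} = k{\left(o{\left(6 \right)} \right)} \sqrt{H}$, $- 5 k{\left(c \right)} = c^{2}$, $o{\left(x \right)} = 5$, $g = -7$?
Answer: $\frac{1}{828} \approx 0.0012077$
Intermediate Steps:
$k{\left(c \right)} = - \frac{c^{2}}{5}$
$r{\left(H \right)} = -2 - 5 \sqrt{H}$ ($r{\left(H \right)} = -2 + - \frac{5^{2}}{5} \sqrt{H} = -2 + \left(- \frac{1}{5}\right) 25 \sqrt{H} = -2 - 5 \sqrt{H}$)
$\frac{1}{r{\left(\frac{1}{8 + g} \right)} + 835} = \frac{1}{\left(-2 - 5 \sqrt{\frac{1}{8 - 7}}\right) + 835} = \frac{1}{\left(-2 - 5 \sqrt{1^{-1}}\right) + 835} = \frac{1}{\left(-2 - 5 \sqrt{1}\right) + 835} = \frac{1}{\left(-2 - 5\right) + 835} = \frac{1}{-7 + 835} = \frac{1}{828}$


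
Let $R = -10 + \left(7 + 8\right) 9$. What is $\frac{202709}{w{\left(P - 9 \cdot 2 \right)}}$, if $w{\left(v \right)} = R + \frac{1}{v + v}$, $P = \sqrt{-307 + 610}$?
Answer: $\frac{2121146976}{1303501} + \frac{405418 \sqrt{303}}{1303501} \approx 1632.7$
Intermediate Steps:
$P = \sqrt{303} \approx 17.407$
$R = 125$ ($R = -10 + 15 \cdot 9 = -10 + 135 = 125$)
$w{\left(v \right)} = 125 + \frac{1}{2 v}$ ($w{\left(v \right)} = 125 + \frac{1}{v + v} = 125 + \frac{1}{2 v}$)
$\frac{202709}{w{\left(P - 9 \cdot 2 \right)}} = \frac{202709}{125 + \frac{1}{2 \left(\sqrt{303} - 9 \cdot 2\right)}} = \frac{202709}{125 + \frac{1}{2 \left(\sqrt{303} - 18\right)}} = \frac{202709}{125 + \frac{1}{2 \left(-18 + \sqrt{303}\right)}}$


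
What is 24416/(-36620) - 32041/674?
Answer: -297449451/6170470 ≈ -48.205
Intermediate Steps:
24416/(-36620) - 32041/674 = 24416*(-1/36620) - 32041*1/674 = -6104/9155 - 32041/674 = -297449451/6170470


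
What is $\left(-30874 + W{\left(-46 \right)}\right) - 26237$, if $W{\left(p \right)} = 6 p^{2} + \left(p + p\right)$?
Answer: $-44507$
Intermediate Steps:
$W{\left(p \right)} = 2 p + 6 p^{2}$ ($W{\left(p \right)} = 6 p^{2} + 2 p = 2 p + 6 p^{2}$)
$\left(-30874 + W{\left(-46 \right)}\right) - 26237 = \left(-30874 + 2 \left(-46\right) \left(1 + 3 \left(-46\right)\right)\right) - 26237 = \left(-30874 + 2 \left(-46\right) \left(1 - 138\right)\right) - 26237 = \left(-30874 + 2 \left(-46\right) \left(-137\right)\right) - 26237 = \left(-30874 + 12604\right) - 26237 = -18270 - 26237 = -44507$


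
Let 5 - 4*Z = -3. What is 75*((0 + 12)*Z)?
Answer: 1800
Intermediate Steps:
Z = 2 (Z = 5/4 - ¼*(-3) = 5/4 + ¾ = 2)
75*((0 + 12)*Z) = 75*((0 + 12)*2) = 75*(12*2) = 75*24 = 1800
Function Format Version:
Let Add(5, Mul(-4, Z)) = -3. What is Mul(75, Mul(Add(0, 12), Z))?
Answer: 1800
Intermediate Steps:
Z = 2 (Z = Add(Rational(5, 4), Mul(Rational(-1, 4), -3)) = Add(Rational(5, 4), Rational(3, 4)) = 2)
Mul(75, Mul(Add(0, 12), Z)) = Mul(75, Mul(Add(0, 12), 2)) = Mul(75, Mul(12, 2)) = Mul(75, 24) = 1800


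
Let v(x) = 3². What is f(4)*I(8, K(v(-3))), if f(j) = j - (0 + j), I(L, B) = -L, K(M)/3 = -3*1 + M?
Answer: 0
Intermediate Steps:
v(x) = 9
K(M) = -9 + 3*M (K(M) = 3*(-3*1 + M) = 3*(-3 + M) = -9 + 3*M)
f(j) = 0 (f(j) = j - j = 0)
f(4)*I(8, K(v(-3))) = 0*(-1*8) = 0*(-8) = 0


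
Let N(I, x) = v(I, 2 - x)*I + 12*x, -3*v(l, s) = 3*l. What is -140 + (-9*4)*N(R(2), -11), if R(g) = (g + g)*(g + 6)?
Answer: 41476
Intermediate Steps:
R(g) = 2*g*(6 + g) (R(g) = (2*g)*(6 + g) = 2*g*(6 + g))
v(l, s) = -l
N(I, x) = -I² + 12*x (N(I, x) = (-I)*I + 12*x = -I² + 12*x)
-140 + (-9*4)*N(R(2), -11) = -140 + (-9*4)*(-(2*2*(6 + 2))² + 12*(-11)) = -140 - 36*(-(2*2*8)² - 132) = -140 - 36*(-1*32² - 132) = -140 - 36*(-1*1024 - 132) = -140 - 36*(-1024 - 132) = -140 - 36*(-1156) = -140 + 41616 = 41476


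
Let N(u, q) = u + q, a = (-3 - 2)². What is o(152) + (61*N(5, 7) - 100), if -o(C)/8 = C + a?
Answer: -784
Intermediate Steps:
a = 25 (a = (-5)² = 25)
N(u, q) = q + u
o(C) = -200 - 8*C (o(C) = -8*(C + 25) = -8*(25 + C) = -200 - 8*C)
o(152) + (61*N(5, 7) - 100) = (-200 - 8*152) + (61*(7 + 5) - 100) = (-200 - 1216) + (61*12 - 100) = -1416 + (732 - 100) = -1416 + 632 = -784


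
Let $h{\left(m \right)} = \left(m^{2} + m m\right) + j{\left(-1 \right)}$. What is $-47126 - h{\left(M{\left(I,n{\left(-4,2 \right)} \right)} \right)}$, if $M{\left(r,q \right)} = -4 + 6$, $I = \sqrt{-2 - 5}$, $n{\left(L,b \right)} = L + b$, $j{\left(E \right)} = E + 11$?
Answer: $-47144$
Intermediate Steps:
$j{\left(E \right)} = 11 + E$
$I = i \sqrt{7}$ ($I = \sqrt{-7} = i \sqrt{7} \approx 2.6458 i$)
$M{\left(r,q \right)} = 2$
$h{\left(m \right)} = 10 + 2 m^{2}$ ($h{\left(m \right)} = \left(m^{2} + m m\right) + \left(11 - 1\right) = \left(m^{2} + m^{2}\right) + 10 = 2 m^{2} + 10 = 10 + 2 m^{2}$)
$-47126 - h{\left(M{\left(I,n{\left(-4,2 \right)} \right)} \right)} = -47126 - \left(10 + 2 \cdot 2^{2}\right) = -47126 - \left(10 + 2 \cdot 4\right) = -47126 - \left(10 + 8\right) = -47126 - 18 = -47144$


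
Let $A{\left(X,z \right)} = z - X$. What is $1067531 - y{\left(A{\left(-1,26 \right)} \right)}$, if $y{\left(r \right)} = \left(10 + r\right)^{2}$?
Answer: $1066162$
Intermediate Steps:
$1067531 - y{\left(A{\left(-1,26 \right)} \right)} = 1067531 - \left(10 + \left(26 - -1\right)\right)^{2} = 1067531 - \left(10 + \left(26 + 1\right)\right)^{2} = 1067531 - \left(10 + 27\right)^{2} = 1067531 - 37^{2} = 1067531 - 1369 = 1066162$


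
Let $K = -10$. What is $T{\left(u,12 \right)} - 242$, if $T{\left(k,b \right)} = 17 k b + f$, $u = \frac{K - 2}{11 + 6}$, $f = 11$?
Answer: $-375$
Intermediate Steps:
$u = - \frac{12}{17}$ ($u = \frac{-10 - 2}{11 + 6} = - \frac{12}{17} \approx -0.70588$)
$T{\left(k,b \right)} = 11 + 17 b k$ ($T{\left(k,b \right)} = 17 k b + 11 = 17 b k + 11 = 11 + 17 b k$)
$T{\left(u,12 \right)} - 242 = \left(11 + 17 \cdot 12 \left(- \frac{12}{17}\right)\right) - 242 = \left(11 - 144\right) - 242 = -133 - 242 = -375$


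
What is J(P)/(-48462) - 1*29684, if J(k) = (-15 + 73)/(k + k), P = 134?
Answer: -192765165101/6493908 ≈ -29684.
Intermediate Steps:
J(k) = 29/k (J(k) = 58/((2*k)) = 58*(1/(2*k)) = 29/k)
J(P)/(-48462) - 1*29684 = (29/134)/(-48462) - 1*29684 = (29*(1/134))*(-1/48462) - 29684 = (29/134)*(-1/48462) - 29684 = -29/6493908 - 29684 = -192765165101/6493908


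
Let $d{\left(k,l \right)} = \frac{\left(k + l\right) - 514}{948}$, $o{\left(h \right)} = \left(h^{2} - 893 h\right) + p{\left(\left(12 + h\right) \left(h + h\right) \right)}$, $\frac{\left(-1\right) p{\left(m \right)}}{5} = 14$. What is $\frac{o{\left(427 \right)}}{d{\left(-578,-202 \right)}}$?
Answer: $\frac{94350648}{647} \approx 1.4583 \cdot 10^{5}$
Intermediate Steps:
$p{\left(m \right)} = -70$ ($p{\left(m \right)} = \left(-5\right) 14 = -70$)
$o{\left(h \right)} = -70 + h^{2} - 893 h$ ($o{\left(h \right)} = \left(h^{2} - 893 h\right) - 70 = -70 + h^{2} - 893 h$)
$d{\left(k,l \right)} = - \frac{257}{474} + \frac{k}{948} + \frac{l}{948}$ ($d{\left(k,l \right)} = \left(-514 + k + l\right) \frac{1}{948} = - \frac{257}{474} + \frac{k}{948} + \frac{l}{948}$)
$\frac{o{\left(427 \right)}}{d{\left(-578,-202 \right)}} = \frac{-70 + 427^{2} - 381311}{- \frac{257}{474} + \frac{1}{948} \left(-578\right) + \frac{1}{948} \left(-202\right)} = \frac{-70 + 182329 - 381311}{- \frac{257}{474} - \frac{289}{474} - \frac{101}{474}} = - \frac{199052}{- \frac{647}{474}} = \left(-199052\right) \left(- \frac{474}{647}\right) = \frac{94350648}{647}$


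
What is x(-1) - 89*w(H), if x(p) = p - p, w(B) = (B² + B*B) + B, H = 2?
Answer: -890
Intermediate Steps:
w(B) = B + 2*B² (w(B) = (B² + B²) + B = 2*B² + B = B + 2*B²)
x(p) = 0
x(-1) - 89*w(H) = 0 - 178*(1 + 2*2) = 0 - 178*(1 + 4) = 0 - 178*5 = 0 - 89*10 = 0 - 890 = -890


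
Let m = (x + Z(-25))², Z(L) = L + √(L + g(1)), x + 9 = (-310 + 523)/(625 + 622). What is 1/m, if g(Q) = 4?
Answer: 1555009/(42185 - 1247*I*√21)² ≈ 0.00082714 + 0.00022828*I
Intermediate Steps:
x = -11010/1247 (x = -9 + (-310 + 523)/(625 + 622) = -9 + 213/1247 = -11010/1247 ≈ -8.8292)
Z(L) = L + √(4 + L) (Z(L) = L + √(L + 4) = L + √(4 + L))
m = (-42185/1247 + I*√21)² (m = (-11010/1247 + (-25 + √(4 - 25)))² = (-11010/1247 + (-25 + √(-21)))² = (-11010/1247 + (-25 + I*√21))² = (-42185/1247 + I*√21)² ≈ 1123.4 - 310.05*I)
1/m = 1/(1746919036/1555009 - 84370*I*√21/1247)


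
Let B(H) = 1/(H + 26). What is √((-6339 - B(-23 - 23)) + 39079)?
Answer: √3274005/10 ≈ 180.94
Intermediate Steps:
B(H) = 1/(26 + H)
√((-6339 - B(-23 - 23)) + 39079) = √((-6339 - 1/(26 + (-23 - 23))) + 39079) = √((-6339 - 1/(26 - 46)) + 39079) = √((-6339 - 1/(-20)) + 39079) = √((-6339 - 1*(-1/20)) + 39079) = √((-6339 + 1/20) + 39079) = √(-126779/20 + 39079) = √(654801/20) = √3274005/10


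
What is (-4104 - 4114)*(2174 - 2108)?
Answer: -542388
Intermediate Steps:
(-4104 - 4114)*(2174 - 2108) = -8218*66 = -542388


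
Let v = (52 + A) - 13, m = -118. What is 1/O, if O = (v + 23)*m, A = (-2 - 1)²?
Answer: -1/8378 ≈ -0.00011936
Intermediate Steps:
A = 9 (A = (-3)² = 9)
v = 48 (v = (52 + 9) - 13 = 61 - 13 = 48)
O = -8378 (O = (48 + 23)*(-118) = 71*(-118) = -8378)
1/O = 1/(-8378) = -1/8378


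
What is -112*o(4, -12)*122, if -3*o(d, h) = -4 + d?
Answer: 0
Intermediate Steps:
o(d, h) = 4/3 - d/3 (o(d, h) = -(-4 + d)/3 = 4/3 - d/3)
-112*o(4, -12)*122 = -112*(4/3 - 1/3*4)*122 = -112*(4/3 - 4/3)*122 = -112*0*122 = 0*122 = 0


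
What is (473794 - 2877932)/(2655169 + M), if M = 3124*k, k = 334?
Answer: -218558/336235 ≈ -0.65002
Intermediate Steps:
M = 1043416 (M = 3124*334 = 1043416)
(473794 - 2877932)/(2655169 + M) = (473794 - 2877932)/(2655169 + 1043416) = -2404138/3698585 = -2404138*1/3698585 = -218558/336235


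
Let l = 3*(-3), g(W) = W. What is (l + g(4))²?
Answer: 25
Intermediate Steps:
l = -9
(l + g(4))² = (-9 + 4)² = (-5)² = 25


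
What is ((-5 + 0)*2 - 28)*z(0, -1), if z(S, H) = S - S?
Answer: 0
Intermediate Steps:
z(S, H) = 0
((-5 + 0)*2 - 28)*z(0, -1) = ((-5 + 0)*2 - 28)*0 = (-5*2 - 28)*0 = (-10 - 28)*0 = -38*0 = 0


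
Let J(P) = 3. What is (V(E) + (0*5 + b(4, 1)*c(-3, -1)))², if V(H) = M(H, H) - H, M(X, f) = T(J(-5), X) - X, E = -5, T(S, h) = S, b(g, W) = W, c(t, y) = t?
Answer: 100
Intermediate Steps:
M(X, f) = 3 - X
V(H) = 3 - 2*H (V(H) = (3 - H) - H = 3 - 2*H)
(V(E) + (0*5 + b(4, 1)*c(-3, -1)))² = ((3 - 2*(-5)) + (0*5 + 1*(-3)))² = ((3 + 10) + (0 - 3))² = (13 - 3)² = 10² = 100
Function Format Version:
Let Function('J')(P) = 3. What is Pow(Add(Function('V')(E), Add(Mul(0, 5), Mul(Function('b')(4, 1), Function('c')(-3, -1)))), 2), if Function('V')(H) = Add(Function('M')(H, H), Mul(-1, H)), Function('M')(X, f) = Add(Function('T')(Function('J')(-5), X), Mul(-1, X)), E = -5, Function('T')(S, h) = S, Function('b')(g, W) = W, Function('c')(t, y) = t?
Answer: 100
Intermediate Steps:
Function('M')(X, f) = Add(3, Mul(-1, X))
Function('V')(H) = Add(3, Mul(-2, H)) (Function('V')(H) = Add(Add(3, Mul(-1, H)), Mul(-1, H)) = Add(3, Mul(-2, H)))
Pow(Add(Function('V')(E), Add(Mul(0, 5), Mul(Function('b')(4, 1), Function('c')(-3, -1)))), 2) = Pow(Add(Add(3, Mul(-2, -5)), Add(Mul(0, 5), Mul(1, -3))), 2) = Pow(Add(Add(3, 10), Add(0, -3)), 2) = Pow(Add(13, -3), 2) = Pow(10, 2) = 100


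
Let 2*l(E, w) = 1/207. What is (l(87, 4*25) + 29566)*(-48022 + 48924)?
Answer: 5520386575/207 ≈ 2.6669e+7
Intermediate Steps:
l(E, w) = 1/414 (l(E, w) = (½)/207 = (½)*(1/207) = 1/414)
(l(87, 4*25) + 29566)*(-48022 + 48924) = (1/414 + 29566)*(-48022 + 48924) = (12240325/414)*902 = 5520386575/207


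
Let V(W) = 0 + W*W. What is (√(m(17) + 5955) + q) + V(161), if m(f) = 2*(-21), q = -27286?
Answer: -1365 + 9*√73 ≈ -1288.1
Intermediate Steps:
V(W) = W² (V(W) = 0 + W² = W²)
m(f) = -42
(√(m(17) + 5955) + q) + V(161) = (√(-42 + 5955) - 27286) + 161² = (√5913 - 27286) + 25921 = (9*√73 - 27286) + 25921 = (-27286 + 9*√73) + 25921 = -1365 + 9*√73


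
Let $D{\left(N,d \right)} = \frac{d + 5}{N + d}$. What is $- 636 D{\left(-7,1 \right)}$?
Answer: $636$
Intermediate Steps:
$D{\left(N,d \right)} = \frac{5 + d}{N + d}$
$- 636 D{\left(-7,1 \right)} = - 636 \frac{5 + 1}{-7 + 1} = - 636 \frac{1}{-6} \cdot 6 = - 636 \left(\left(- \frac{1}{6}\right) 6\right) = \left(-636\right) \left(-1\right) = 636$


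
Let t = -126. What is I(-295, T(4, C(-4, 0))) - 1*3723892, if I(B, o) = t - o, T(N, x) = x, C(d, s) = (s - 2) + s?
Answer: -3724016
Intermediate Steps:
C(d, s) = -2 + 2*s (C(d, s) = (-2 + s) + s = -2 + 2*s)
I(B, o) = -126 - o
I(-295, T(4, C(-4, 0))) - 1*3723892 = (-126 - (-2 + 2*0)) - 1*3723892 = (-126 - (-2 + 0)) - 3723892 = (-126 - 1*(-2)) - 3723892 = (-126 + 2) - 3723892 = -124 - 3723892 = -3724016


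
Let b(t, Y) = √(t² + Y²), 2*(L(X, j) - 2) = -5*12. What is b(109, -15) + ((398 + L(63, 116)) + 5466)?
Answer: 5836 + √12106 ≈ 5946.0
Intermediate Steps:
L(X, j) = -28 (L(X, j) = 2 + (-5*12)/2 = 2 + (½)*(-60) = 2 - 30 = -28)
b(t, Y) = √(Y² + t²)
b(109, -15) + ((398 + L(63, 116)) + 5466) = √((-15)² + 109²) + ((398 - 28) + 5466) = √(225 + 11881) + (370 + 5466) = √12106 + 5836 = 5836 + √12106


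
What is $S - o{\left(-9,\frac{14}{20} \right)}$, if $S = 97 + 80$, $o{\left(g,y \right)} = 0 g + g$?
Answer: $186$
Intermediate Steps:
$o{\left(g,y \right)} = g$ ($o{\left(g,y \right)} = 0 + g = g$)
$S = 177$
$S - o{\left(-9,\frac{14}{20} \right)} = 177 - -9 = 177 + 9 = 186$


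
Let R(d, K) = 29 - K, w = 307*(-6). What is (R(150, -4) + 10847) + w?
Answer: 9038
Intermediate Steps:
w = -1842
(R(150, -4) + 10847) + w = ((29 - 1*(-4)) + 10847) - 1842 = ((29 + 4) + 10847) - 1842 = (33 + 10847) - 1842 = 10880 - 1842 = 9038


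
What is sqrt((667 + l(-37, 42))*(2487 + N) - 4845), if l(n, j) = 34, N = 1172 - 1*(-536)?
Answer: 5*sqrt(117434) ≈ 1713.4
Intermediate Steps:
N = 1708 (N = 1172 + 536 = 1708)
sqrt((667 + l(-37, 42))*(2487 + N) - 4845) = sqrt((667 + 34)*(2487 + 1708) - 4845) = sqrt(701*4195 - 4845) = sqrt(2940695 - 4845) = sqrt(2935850) = 5*sqrt(117434)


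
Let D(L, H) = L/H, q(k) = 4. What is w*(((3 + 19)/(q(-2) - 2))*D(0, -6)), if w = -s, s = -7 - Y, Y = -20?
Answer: 0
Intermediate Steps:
s = 13 (s = -7 - 1*(-20) = -7 + 20 = 13)
w = -13 (w = -1*13 = -13)
w*(((3 + 19)/(q(-2) - 2))*D(0, -6)) = -13*(3 + 19)/(4 - 2)*0/(-6) = -13*22/2*0*(-⅙) = -13*22*(½)*0 = -143*0 = -13*0 = 0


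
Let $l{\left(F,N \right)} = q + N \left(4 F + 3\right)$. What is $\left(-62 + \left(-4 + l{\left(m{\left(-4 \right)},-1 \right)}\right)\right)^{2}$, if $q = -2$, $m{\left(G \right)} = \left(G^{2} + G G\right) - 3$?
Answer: $34969$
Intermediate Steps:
$m{\left(G \right)} = -3 + 2 G^{2}$ ($m{\left(G \right)} = \left(G^{2} + G^{2}\right) - 3 = 2 G^{2} - 3 = -3 + 2 G^{2}$)
$l{\left(F,N \right)} = -2 + N \left(3 + 4 F\right)$ ($l{\left(F,N \right)} = -2 + N \left(4 F + 3\right) = -2 + N \left(3 + 4 F\right)$)
$\left(-62 + \left(-4 + l{\left(m{\left(-4 \right)},-1 \right)}\right)\right)^{2} = \left(-62 + \left(-4 + \left(-2 + 3 \left(-1\right) + 4 \left(-3 + 2 \left(-4\right)^{2}\right) \left(-1\right)\right)\right)\right)^{2} = \left(-62 - \left(9 - 4 \left(-3 + 2 \cdot 16\right) \left(-1\right)\right)\right)^{2} = \left(-62 - \left(9 - 4 \left(-3 + 32\right) \left(-1\right)\right)\right)^{2} = \left(-62 - 125\right)^{2} = \left(-187\right)^{2} = 34969$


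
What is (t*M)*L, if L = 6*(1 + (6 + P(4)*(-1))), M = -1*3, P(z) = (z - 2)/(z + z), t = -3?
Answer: 729/2 ≈ 364.50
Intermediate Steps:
P(z) = (-2 + z)/(2*z) (P(z) = (-2 + z)/((2*z)) = (-2 + z)*(1/(2*z)) = (-2 + z)/(2*z))
M = -3
L = 81/2 (L = 6*(1 + (6 + ((½)*(-2 + 4)/4)*(-1))) = 6*(1 + (6 + ((½)*(¼)*2)*(-1))) = 6*(1 + (6 + (¼)*(-1))) = 6*(1 + (6 - ¼)) = 6*(1 + 23/4) = 6*(27/4) = 81/2 ≈ 40.500)
(t*M)*L = -3*(-3)*(81/2) = 9*(81/2) = 729/2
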